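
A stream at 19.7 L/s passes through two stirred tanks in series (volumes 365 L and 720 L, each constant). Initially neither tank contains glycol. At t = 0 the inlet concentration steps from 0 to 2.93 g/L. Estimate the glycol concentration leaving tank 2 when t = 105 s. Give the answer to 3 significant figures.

Each tank obeys Vᵢ dCᵢ/dt = Q(Cᵢ₋₁ − Cᵢ), so τᵢ = Vᵢ/Q.
τ₁ = 365/19.7 = 18.528 s; τ₂ = 720/19.7 = 36.548 s.
Solving the cascade with C₁(0)=C₂(0)=0 gives C₂(t) = C_in[1 − (τ₁ e^(−t/τ₁) − τ₂ e^(−t/τ₂))/(τ₁ − τ₂)].
At t = 105: e^(−t/τ₁) = 0.0034578, e^(−t/τ₂) = 0.056534.
C₂ = 2.93·[1 − (18.528·0.0034578 − 36.548·0.056534)/(-18.020)] = 2.93·0.88890 = 2.6045 g/L.

2.60 g/L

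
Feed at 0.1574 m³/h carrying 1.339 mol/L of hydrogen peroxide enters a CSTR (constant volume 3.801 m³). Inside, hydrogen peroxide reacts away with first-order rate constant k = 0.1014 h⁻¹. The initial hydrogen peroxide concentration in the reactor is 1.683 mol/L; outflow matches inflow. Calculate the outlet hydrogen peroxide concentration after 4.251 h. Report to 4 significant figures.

1.094 mol/L

Accumulation = in − out − consumed: V dC/dt = Q C_in − Q C − k V C.
This is linear with rate a = Q/V + k = 0.142810 h⁻¹.
C_ss = Q C_in/(Q + kV) = 0.388265 mol/L; C(t) = C_ss + (C₀ − C_ss) e^(−a t).
C(4.251) = 0.388265 + (1.29473)·e^(−0.142810·4.251) = 0.388265 + (1.29473)·0.544937 = 1.09381 mol/L.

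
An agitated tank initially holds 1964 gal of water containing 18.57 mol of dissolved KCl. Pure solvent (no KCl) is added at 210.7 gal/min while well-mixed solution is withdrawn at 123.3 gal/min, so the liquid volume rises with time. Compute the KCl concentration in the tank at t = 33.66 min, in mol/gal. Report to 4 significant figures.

Total volume: dV/dt = Q_in − Q_out = 87.4000 gal/min, so V(t) = 1964 + 87.4000 t and V(33.66) = 4905.88 gal.
Solute balance: dm/dt = 0 − Q_out C = −Q_out m/V(t).
dm/m = −Q_out dt/(V₀ + 87.4000 t); integrating gives ln(m/m₀) = −(Q_out/(Q_in−Q_out)) ln(V/V₀).
m = m₀ (V₀/V)^(Q_out/(Q_in−Q_out)) = 18.57 × (1964/4905.88)^(1.41076) = 5.10422 mol.
C = m/V = 5.10422/4905.88 = 0.00104043 mol/gal.

0.001040 mol/gal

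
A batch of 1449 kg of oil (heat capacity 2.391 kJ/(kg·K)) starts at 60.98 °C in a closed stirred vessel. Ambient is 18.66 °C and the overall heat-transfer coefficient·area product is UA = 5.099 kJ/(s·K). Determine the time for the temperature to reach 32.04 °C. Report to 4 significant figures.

782.4 s

M c_p dT/dt = −UA(T − T_amb).
τ = M c_p/UA = 679.459 s; T_ss = T_amb = 18.6600 °C.
T(t) = T_ss + (T₀ − T_ss)e^(−t/τ); set T = 32.04:
t = −τ ln[(T − T_ss)/(T₀ − T_ss)] = −679.459 · ln(0.316163) = 782.396 s.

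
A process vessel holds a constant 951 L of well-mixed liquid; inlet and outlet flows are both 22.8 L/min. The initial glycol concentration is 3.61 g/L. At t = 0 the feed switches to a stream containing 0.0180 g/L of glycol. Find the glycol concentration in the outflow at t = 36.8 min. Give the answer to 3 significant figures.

1.50 g/L

Unsteady species balance (constant V, well mixed): V dC/dt = Q(C_in − C).
Time constant τ = V/Q = 951/22.8 = 41.711 min.
C approaches C_in exponentially: C(t) = C_in + (C₀ − C_in) e^(−t/τ).
C(36.8) = 0.0180 + (3.61 − 0.0180)·e^(−36.8/41.711) = 0.0180 + (3.5920)·0.41384 = 1.5045 g/L.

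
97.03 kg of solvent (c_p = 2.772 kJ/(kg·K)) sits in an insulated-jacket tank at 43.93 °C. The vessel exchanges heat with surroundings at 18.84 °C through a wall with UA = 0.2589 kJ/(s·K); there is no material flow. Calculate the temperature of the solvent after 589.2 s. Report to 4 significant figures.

Energy balance: M c_p dT/dt = −UA(T − T_amb).
dT/dt = (T_ss − T)/τ with T_ss = T_amb = 18.8400 °C, τ = M c_p/UA = 97.03·2.772/0.2589 = 1038.88 s.
Integrating: T(t) = T_ss + (T₀ − T_ss) e^(−t/τ).
T(589.2) = 18.8400 + (25.0900)·0.567141 = 33.0696 °C.

33.07 °C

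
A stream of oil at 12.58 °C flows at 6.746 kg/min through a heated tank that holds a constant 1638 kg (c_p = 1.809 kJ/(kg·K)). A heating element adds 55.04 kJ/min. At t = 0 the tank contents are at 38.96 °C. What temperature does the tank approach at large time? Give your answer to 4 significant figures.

First-law balance (no shaft work): M c_p dT/dt = ṁ c_p (T_in − T) + 55.04.
At steady state dT/dt = 0 ⇒ T_ss = T_in + Q̇/(ṁ c_p) = 12.58 + 55.04/(6.746·1.809) = 17.0902 °C.

17.09 °C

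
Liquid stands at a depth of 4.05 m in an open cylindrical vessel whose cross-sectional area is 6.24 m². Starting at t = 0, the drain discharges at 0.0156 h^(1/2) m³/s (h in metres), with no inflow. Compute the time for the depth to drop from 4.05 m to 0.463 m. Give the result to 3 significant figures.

1070 s

Volume balance on the tank: A dh/dt = −0.0156 √h.
This is separable: 2 d(√h)/dt = −0.0156/A, so √h = √h₀ − (0.0156/(2A)) t.
t = 2A(√h₀ − √h)/0.0156 = 2·6.24·(√4.05 − √0.463)/0.0156
  = 12.480 × (2.0125 − 0.68044) / 0.0156 = 1065.6 s.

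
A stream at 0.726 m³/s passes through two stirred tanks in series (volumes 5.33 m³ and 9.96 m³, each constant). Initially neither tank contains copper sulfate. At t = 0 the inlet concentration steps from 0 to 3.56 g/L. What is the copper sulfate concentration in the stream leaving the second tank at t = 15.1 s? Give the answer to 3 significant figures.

Species balance on tank i: dCᵢ/dt = (Cᵢ₋₁ − Cᵢ)/τᵢ with τᵢ = Vᵢ/Q.
τ₁ = 5.33/0.726 = 7.3416 s; τ₂ = 9.96/0.726 = 13.719 s.
Solving the cascade with C₁(0)=C₂(0)=0 gives C₂(t) = C_in[1 − (τ₁ e^(−t/τ₁) − τ₂ e^(−t/τ₂))/(τ₁ − τ₂)].
At t = 15.1: e^(−t/τ₁) = 0.12787, e^(−t/τ₂) = 0.33265.
C₂ = 3.56·[1 − (7.3416·0.12787 − 13.719·0.33265)/(-6.3774)] = 3.56·0.43160 = 1.5365 g/L.

1.54 g/L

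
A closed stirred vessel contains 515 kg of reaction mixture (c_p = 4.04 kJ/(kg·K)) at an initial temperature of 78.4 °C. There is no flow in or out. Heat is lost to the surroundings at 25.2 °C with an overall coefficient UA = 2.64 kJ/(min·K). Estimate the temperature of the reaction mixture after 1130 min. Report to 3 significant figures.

M c_p dT/dt = −UA(T − T_amb).
dT/dt = (T_ss − T)/τ with T_ss = T_amb = 25.200 °C, τ = M c_p/UA = 515·4.04/2.64 = 788.11 min.
This is linear first-order; T(t) = T_ss + (T₀ − T_ss) e^(−t/τ).
T(1130) = 25.200 + (53.200)·0.23840 = 37.883 °C.

37.9 °C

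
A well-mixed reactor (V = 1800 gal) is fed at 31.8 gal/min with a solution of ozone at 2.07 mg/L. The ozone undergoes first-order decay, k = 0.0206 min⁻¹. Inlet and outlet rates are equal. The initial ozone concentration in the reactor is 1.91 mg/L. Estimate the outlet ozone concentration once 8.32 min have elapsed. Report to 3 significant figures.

1.65 mg/L

Accumulation = in − out − consumed: V dC/dt = Q C_in − Q C − k V C.
This is linear with rate a = Q/V + k = 0.038267 min⁻¹.
C_ss = Q C_in/(Q + kV) = 0.95566 mg/L; C(t) = C_ss + (C₀ − C_ss) e^(−a t).
C(8.32) = 0.95566 + (0.95434)·e^(−0.038267·8.32) = 0.95566 + (0.95434)·0.72733 = 1.6498 mg/L.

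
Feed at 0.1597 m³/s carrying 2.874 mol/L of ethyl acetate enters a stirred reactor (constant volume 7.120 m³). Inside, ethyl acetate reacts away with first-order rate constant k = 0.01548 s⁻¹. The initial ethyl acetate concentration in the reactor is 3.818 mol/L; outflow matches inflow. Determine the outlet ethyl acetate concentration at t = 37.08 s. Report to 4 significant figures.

V dC/dt = Q(C_in − C) − k V C.
This is linear with rate a = Q/V + k = 0.0379098 s⁻¹.
C_ss = Q C_in/(Q + kV) = 1.70044 mol/L; C(t) = C_ss + (C₀ − C_ss) e^(−a t).
C(37.08) = 1.70044 + (2.11756)·e^(−0.0379098·37.08) = 1.70044 + (2.11756)·0.245197 = 2.21966 mol/L.

2.220 mol/L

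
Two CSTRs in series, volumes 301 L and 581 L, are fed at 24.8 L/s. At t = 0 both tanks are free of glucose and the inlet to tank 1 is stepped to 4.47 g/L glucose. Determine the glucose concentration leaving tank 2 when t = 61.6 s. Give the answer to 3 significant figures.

Each tank obeys Vᵢ dCᵢ/dt = Q(Cᵢ₋₁ − Cᵢ), so τᵢ = Vᵢ/Q.
τ₁ = 301/24.8 = 12.137 s; τ₂ = 581/24.8 = 23.427 s.
Tank 1: C₁ = C_in(1 − e^(−t/τ₁)). Tank 2 (τ₁ ≠ τ₂): C₂ = C_in[1 − (τ₁ e^(−t/τ₁) − τ₂ e^(−t/τ₂))/(τ₁ − τ₂)].
At t = 61.6: e^(−t/τ₁) = 0.0062489, e^(−t/τ₂) = 0.072122.
C₂ = 4.47·[1 − (12.137·0.0062489 − 23.427·0.072122)/(-11.290)] = 4.47·0.85706 = 3.8311 g/L.

3.83 g/L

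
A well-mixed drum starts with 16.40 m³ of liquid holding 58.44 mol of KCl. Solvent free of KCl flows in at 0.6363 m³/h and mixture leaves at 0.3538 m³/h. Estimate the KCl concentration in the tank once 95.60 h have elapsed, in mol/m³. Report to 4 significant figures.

0.3979 mol/m³

Total volume: dV/dt = Q_in − Q_out = 0.282500 m³/h, so V(t) = 16.40 + 0.282500 t and V(95.60) = 43.4070 m³.
Solute balance: dm/dt = 0 − Q_out C = −Q_out m/V(t).
dm/m = −Q_out dt/(V₀ + 0.282500 t); integrating gives ln(m/m₀) = −(Q_out/(Q_in−Q_out)) ln(V/V₀).
m = m₀ (V₀/V)^(Q_out/(Q_in−Q_out)) = 58.44 × (16.40/43.4070)^(1.25239) = 17.2705 mol.
C = m/V = 17.2705/43.4070 = 0.397874 mol/m³.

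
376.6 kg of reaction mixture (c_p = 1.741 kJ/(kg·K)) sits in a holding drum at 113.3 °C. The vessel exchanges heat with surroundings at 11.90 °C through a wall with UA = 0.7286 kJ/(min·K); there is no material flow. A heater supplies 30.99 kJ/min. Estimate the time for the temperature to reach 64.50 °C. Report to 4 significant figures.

M c_p dT/dt = −UA(T − T_amb) + Q̇.
τ = M c_p/UA = 899.891 min; T_ss = T_amb + Q̇/UA = 11.90 + 30.99/0.7286 = 54.4336 °C.
T(t) = T_ss + (T₀ − T_ss)e^(−t/τ); set T = 64.50:
t = −τ ln[(T − T_ss)/(T₀ − T_ss)] = −899.891 · ln(0.171004) = 1589.27 min.

1589 min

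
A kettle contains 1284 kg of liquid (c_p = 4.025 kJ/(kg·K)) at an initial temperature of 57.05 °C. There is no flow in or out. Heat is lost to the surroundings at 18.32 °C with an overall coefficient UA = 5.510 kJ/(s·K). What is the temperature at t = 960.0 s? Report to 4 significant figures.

32.24 °C

M c_p dT/dt = −UA(T − T_amb).
dT/dt = (T_ss − T)/τ with T_ss = T_amb = 18.3200 °C, τ = M c_p/UA = 1284·4.025/5.510 = 937.949 s.
Integrating: T(t) = T_ss + (T₀ − T_ss) e^(−t/τ).
T(960.0) = 18.3200 + (38.7300)·0.359332 = 32.2369 °C.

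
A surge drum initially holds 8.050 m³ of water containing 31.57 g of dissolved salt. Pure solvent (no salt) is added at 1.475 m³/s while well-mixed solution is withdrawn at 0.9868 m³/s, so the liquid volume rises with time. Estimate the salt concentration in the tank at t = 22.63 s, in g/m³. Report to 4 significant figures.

0.2883 g/m³

Let m(t) be the amount of salt. Volume: V(t) = V₀ + (Q_in − Q_out) t = 8.050 + 0.488200 t; V(22.63) = 19.0980 m³.
No salt enters, so dm/dt = −Q_out · (m/V).
Separate: dm/m = −Q_out dt/V(t) ⇒ ln(m/m₀) = −(Q_out/(Q_in−Q_out)) ln(V/V₀).
m = m₀ (V₀/V)^(Q_out/(Q_in−Q_out)) = 31.57 × (8.050/19.0980)^(2.02130) = 5.50680 g.
C = m/V = 5.50680/19.0980 = 0.288345 g/m³.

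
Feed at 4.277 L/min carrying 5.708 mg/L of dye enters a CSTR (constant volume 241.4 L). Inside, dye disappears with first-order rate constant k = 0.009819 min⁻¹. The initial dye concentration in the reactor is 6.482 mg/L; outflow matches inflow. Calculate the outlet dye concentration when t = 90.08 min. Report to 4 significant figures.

3.908 mg/L

Species balance: V dC/dt = Q C_in − Q C − k V C.
dC/dt = (Q/V) C_in − (Q/V + k) C; effective rate a = Q/V + k = 0.0177175 + 0.009819 = 0.0275365 min⁻¹.
C_ss = Q C_in/(Q + kV) = 3.67263 mg/L; C(t) = C_ss + (C₀ − C_ss) e^(−a t).
C(90.08) = 3.67263 + (2.80937)·e^(−0.0275365·90.08) = 3.67263 + (2.80937)·0.0837025 = 3.90778 mg/L.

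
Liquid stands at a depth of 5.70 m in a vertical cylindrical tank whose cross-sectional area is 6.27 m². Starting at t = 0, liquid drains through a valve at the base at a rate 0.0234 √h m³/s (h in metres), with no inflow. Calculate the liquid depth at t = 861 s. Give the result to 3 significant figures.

A dh/dt = −Q_out = −0.0234 √h.
This is separable: 2 d(√h)/dt = −0.0234/A, so √h = √h₀ − (0.0234/(2A)) t.
√h = √5.70 − 0.0234·861/(2·6.27) = 2.3875 − 1.6067 = 0.78082.
h = 0.78082² = 0.60967 m.

0.610 m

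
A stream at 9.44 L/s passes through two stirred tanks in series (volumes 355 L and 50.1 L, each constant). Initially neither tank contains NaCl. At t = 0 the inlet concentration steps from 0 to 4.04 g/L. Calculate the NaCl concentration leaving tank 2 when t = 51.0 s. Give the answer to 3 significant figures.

2.83 g/L

Time constants: τᵢ = Vᵢ/Q for each well-mixed tank.
τ₁ = 355/9.44 = 37.606 s; τ₂ = 50.1/9.44 = 5.3072 s.
Tank 1: C₁ = C_in(1 − e^(−t/τ₁)). Tank 2 (τ₁ ≠ τ₂): C₂ = C_in[1 − (τ₁ e^(−t/τ₁) − τ₂ e^(−t/τ₂))/(τ₁ − τ₂)].
At t = 51.0: e^(−t/τ₁) = 0.25765, e^(−t/τ₂) = 6.7083e-05.
C₂ = 4.04·[1 − (37.606·0.25765 − 5.3072·6.7083e-05)/(32.299)] = 4.04·0.70003 = 2.8281 g/L.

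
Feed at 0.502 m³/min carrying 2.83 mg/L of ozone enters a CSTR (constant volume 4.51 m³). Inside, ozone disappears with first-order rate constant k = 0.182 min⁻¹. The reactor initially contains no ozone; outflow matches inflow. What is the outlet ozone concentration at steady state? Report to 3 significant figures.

1.07 mg/L

V dC/dt = Q(C_in − C) − k V C.
Steady state (dC/dt = 0): C_ss = Q C_in/(Q + kV) = C_in/(1 + kV/Q).
C_ss = 0.502·2.83/(0.502 + 0.182·4.51) = 1.4207/1.3228 = 1.0740 mg/L.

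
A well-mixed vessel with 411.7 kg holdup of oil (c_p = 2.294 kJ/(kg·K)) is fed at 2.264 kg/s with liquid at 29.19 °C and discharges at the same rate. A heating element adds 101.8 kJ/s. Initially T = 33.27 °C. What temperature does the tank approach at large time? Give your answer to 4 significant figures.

M c_p dT/dt = ṁ c_p (T_in − T) + Q̇.
At steady state dT/dt = 0 ⇒ T_ss = T_in + Q̇/(ṁ c_p) = 29.19 + 101.8/(2.264·2.294) = 48.7910 °C.

48.79 °C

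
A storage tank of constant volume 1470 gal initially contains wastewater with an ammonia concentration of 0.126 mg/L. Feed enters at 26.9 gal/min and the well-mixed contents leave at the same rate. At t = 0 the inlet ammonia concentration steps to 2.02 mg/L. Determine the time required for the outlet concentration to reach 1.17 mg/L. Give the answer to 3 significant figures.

43.8 min

Accumulation = in − out for the solute gives V dC/dt = Q(C_in − C), so τ = V/Q = 54.647 min.
C(t) = C_in + (C₀ − C_in) e^(−t/τ). Set C = 1.17 and solve for t:
e^(−t/τ) = (C − C_in)/(C₀ − C_in) = (1.17 − 2.02)/(0.126 − 2.02) = 0.44879
t = −τ ln(…) = 54.647 × 0.80121 = 43.784 min.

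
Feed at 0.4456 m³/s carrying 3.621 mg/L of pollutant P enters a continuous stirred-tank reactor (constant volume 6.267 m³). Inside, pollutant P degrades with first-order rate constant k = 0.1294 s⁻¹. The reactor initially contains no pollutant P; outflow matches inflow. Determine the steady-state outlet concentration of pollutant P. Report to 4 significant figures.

1.284 mg/L

Species balance: V dC/dt = Q C_in − Q C − k V C.
Steady state (dC/dt = 0): C_ss = Q C_in/(Q + kV) = C_in/(1 + kV/Q).
C_ss = 0.4456·3.621/(0.4456 + 0.1294·6.267) = 1.61352/1.25655 = 1.28409 mg/L.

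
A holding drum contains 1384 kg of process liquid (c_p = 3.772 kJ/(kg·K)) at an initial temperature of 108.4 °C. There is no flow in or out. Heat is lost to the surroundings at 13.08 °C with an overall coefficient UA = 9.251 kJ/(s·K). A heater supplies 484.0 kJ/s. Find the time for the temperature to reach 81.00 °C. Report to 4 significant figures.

M c_p dT/dt = −UA(T − T_amb) + Q̇.
τ = M c_p/UA = 564.312 s; T_ss = T_amb + Q̇/UA = 13.08 + 484.0/9.251 = 65.3987 °C.
T(t) = T_ss + (T₀ − T_ss)e^(−t/τ); set T = 81.00:
t = −τ ln[(T − T_ss)/(T₀ − T_ss)] = −564.312 · ln(0.362810) = 572.141 s.

572.1 s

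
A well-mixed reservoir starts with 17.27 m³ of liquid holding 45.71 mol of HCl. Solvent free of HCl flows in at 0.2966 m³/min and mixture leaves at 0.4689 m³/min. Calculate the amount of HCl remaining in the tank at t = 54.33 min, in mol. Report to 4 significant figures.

Total volume: dV/dt = Q_in − Q_out = -0.172300 m³/min, so V(t) = 17.27 − 0.172300 t and V(54.33) = 7.90894 m³.
Species balance (pure solvent in): dm/dt = −Q_out · m/V(t).
Separate: dm/m = −Q_out dt/V(t) ⇒ ln(m/m₀) = −(Q_out/(Q_in−Q_out)) ln(V/V₀).
m = m₀ (V₀/V)^(Q_out/(Q_in−Q_out)) = 45.71 × (17.27/7.90894)^(-2.72142) = 5.45730 mol.

5.457 mol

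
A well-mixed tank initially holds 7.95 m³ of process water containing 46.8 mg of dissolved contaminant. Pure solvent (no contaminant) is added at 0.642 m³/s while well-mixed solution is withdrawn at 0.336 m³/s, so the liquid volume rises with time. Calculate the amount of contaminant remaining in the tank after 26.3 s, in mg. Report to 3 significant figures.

21.7 mg

Let m(t) be the amount of contaminant. Volume: V(t) = V₀ + (Q_in − Q_out) t = 7.95 + 0.30600 t; V(26.3) = 15.998 m³.
Solute balance: dm/dt = 0 − Q_out C = −Q_out m/V(t).
Separate: dm/m = −Q_out dt/V(t) ⇒ ln(m/m₀) = −(Q_out/(Q_in−Q_out)) ln(V/V₀).
m = m₀ (V₀/V)^(Q_out/(Q_in−Q_out)) = 46.8 × (7.95/15.998)^(1.0980) = 21.716 mg.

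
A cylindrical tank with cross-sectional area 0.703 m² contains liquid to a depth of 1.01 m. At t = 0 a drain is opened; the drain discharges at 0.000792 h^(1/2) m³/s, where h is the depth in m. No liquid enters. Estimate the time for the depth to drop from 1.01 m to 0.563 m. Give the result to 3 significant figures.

452 s

Volume balance on the tank: A dh/dt = −0.000792 √h.
Separate and integrate: 2(√h − √h₀) = −(0.000792/A) t.
t = 2A(√h₀ − √h)/0.000792 = 2·0.703·(√1.01 − √0.563)/0.000792
  = 1.4060 × (1.0050 − 0.75033) / 0.000792 = 452.08 s.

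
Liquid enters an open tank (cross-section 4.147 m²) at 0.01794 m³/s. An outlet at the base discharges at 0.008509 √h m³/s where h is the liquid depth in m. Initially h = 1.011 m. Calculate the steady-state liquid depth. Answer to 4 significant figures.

A dh/dt = Q_in − 0.008509 √h. Steady state requires inflow = outflow:
Q_in = 0.008509 √h_ss ⇒ √h_ss = 0.01794/0.008509 = 2.10836.
h_ss = 2.10836² = 4.44516 m. (Since h₀ = 1.011 m < h_ss, the level will rise toward this value.)

4.445 m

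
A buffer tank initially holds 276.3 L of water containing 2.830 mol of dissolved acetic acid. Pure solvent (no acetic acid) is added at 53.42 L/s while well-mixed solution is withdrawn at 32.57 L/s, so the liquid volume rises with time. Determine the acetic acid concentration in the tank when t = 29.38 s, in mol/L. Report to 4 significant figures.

0.0005131 mol/L

Total volume: dV/dt = Q_in − Q_out = 20.8500 L/s, so V(t) = 276.3 + 20.8500 t and V(29.38) = 888.873 L.
Solute balance: dm/dt = 0 − Q_out C = −Q_out m/V(t).
dm/m = −Q_out dt/(V₀ + 20.8500 t); integrating gives ln(m/m₀) = −(Q_out/(Q_in−Q_out)) ln(V/V₀).
m = m₀ (V₀/V)^(Q_out/(Q_in−Q_out)) = 2.830 × (276.3/888.873)^(1.56211) = 0.456121 mol.
C = m/V = 0.456121/888.873 = 0.000513145 mol/L.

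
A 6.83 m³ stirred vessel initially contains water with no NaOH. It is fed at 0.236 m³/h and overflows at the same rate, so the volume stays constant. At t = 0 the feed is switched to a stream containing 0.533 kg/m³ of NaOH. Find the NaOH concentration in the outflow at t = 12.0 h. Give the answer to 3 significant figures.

0.181 kg/m³

Species balance on the tank: V dC/dt = Q(C_in − C).
Time constant τ = V/Q = 6.83/0.236 = 28.941 h.
Solution: C(t) = C_in + (C₀ − C_in) e^(−t/τ).
C(12.0) = 0.533 + (0 − 0.533)·e^(−12.0/28.941) = 0.533 + (-0.53300)·0.66058 = 0.18091 kg/m³.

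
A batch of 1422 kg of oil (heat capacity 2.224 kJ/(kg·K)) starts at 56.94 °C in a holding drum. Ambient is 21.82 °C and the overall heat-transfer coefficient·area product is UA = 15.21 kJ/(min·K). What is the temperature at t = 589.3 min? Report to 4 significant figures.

23.88 °C

Lumped-capacitance energy balance: M c_p dT/dt = UA(T_amb − T).
dT/dt = (T_ss − T)/τ with T_ss = T_amb = 21.8200 °C, τ = M c_p/UA = 1422·2.224/15.21 = 207.924 min.
Integrating: T(t) = T_ss + (T₀ − T_ss) e^(−t/τ).
T(589.3) = 21.8200 + (35.1200)·0.0587652 = 23.8838 °C.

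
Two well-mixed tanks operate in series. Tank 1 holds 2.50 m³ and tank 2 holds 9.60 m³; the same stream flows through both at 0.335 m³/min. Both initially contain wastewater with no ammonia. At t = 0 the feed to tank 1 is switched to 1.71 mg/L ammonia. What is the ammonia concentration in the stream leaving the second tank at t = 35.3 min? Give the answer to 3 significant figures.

1.04 mg/L

Each tank obeys Vᵢ dCᵢ/dt = Q(Cᵢ₋₁ − Cᵢ), so τᵢ = Vᵢ/Q.
τ₁ = 2.50/0.335 = 7.4627 min; τ₂ = 9.60/0.335 = 28.657 min.
Tank 1: C₁ = C_in(1 − e^(−t/τ₁)). Tank 2 (τ₁ ≠ τ₂): C₂ = C_in[1 − (τ₁ e^(−t/τ₁) − τ₂ e^(−t/τ₂))/(τ₁ − τ₂)].
At t = 35.3: e^(−t/τ₁) = 0.0088247, e^(−t/τ₂) = 0.29176.
C₂ = 1.71·[1 − (7.4627·0.0088247 − 28.657·0.29176)/(-21.194)] = 1.71·0.60861 = 1.0407 mg/L.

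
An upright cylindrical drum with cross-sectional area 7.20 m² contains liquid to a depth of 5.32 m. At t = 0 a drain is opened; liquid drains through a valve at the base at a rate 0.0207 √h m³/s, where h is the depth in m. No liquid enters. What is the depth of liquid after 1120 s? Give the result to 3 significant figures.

Unsteady balance on liquid volume: A dh/dt = −0.0207 √h.
This is separable: 2 d(√h)/dt = −0.0207/A, so √h = √h₀ − (0.0207/(2A)) t.
√h = √5.32 − 0.0207·1120/(2·7.20) = 2.3065 − 1.6100 = 0.69651.
h = 0.69651² = 0.48513 m.

0.485 m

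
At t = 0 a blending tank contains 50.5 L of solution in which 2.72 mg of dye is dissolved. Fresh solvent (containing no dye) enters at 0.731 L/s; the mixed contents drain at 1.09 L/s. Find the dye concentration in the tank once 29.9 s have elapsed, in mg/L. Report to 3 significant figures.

Let m(t) be the amount of dye. Volume: V(t) = V₀ + (Q_in − Q_out) t = 50.5 − 0.35900 t; V(29.9) = 39.766 L.
Species balance (pure solvent in): dm/dt = −Q_out · m/V(t).
Separate: dm/m = −Q_out dt/V(t) ⇒ ln(m/m₀) = −(Q_out/(Q_in−Q_out)) ln(V/V₀).
m = m₀ (V₀/V)^(Q_out/(Q_in−Q_out)) = 2.72 × (50.5/39.766)^(-3.0362) = 1.3166 mg.
C = m/V = 1.3166/39.766 = 0.033110 mg/L.

0.0331 mg/L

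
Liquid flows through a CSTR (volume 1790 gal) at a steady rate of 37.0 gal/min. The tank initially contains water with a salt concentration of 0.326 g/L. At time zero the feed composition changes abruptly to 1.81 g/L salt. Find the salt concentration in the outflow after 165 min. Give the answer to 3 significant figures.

Unsteady species balance (constant V, well mixed): V dC/dt = Q(C_in − C).
So dC/dt = (C_in − C)/τ with τ = V/Q = 1790/37.0 = 48.378 min.
Solution: C(t) = C_in + (C₀ − C_in) e^(−t/τ).
C(165) = 1.81 + (0.326 − 1.81)·e^(−165/48.378) = 1.81 + (-1.4840)·0.033021 = 1.7610 g/L.

1.76 g/L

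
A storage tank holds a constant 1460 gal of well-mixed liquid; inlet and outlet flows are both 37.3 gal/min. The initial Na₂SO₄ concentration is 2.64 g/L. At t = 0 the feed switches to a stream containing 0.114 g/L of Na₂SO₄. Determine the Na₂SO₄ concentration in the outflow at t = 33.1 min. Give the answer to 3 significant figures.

Accumulation = in − out for the solute gives V dC/dt = Q(C_in − C).
So dC/dt = (C_in − C)/τ with τ = V/Q = 1460/37.3 = 39.142 min.
C approaches C_in exponentially: C(t) = C_in + (C₀ − C_in) e^(−t/τ).
C(33.1) = 0.114 + (2.64 − 0.114)·e^(−33.1/39.142) = 0.114 + (2.5260)·0.42928 = 1.1984 g/L.

1.20 g/L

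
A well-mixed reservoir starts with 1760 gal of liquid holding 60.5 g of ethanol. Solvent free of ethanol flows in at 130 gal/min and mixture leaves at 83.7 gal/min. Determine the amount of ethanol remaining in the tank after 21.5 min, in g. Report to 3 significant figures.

Total volume: dV/dt = Q_in − Q_out = 46.300 gal/min, so V(t) = 1760 + 46.300 t and V(21.5) = 2755.4 gal.
Species balance (pure solvent in): dm/dt = −Q_out · m/V(t).
dm/m = −Q_out dt/(V₀ + 46.300 t); integrating gives ln(m/m₀) = −(Q_out/(Q_in−Q_out)) ln(V/V₀).
m = m₀ (V₀/V)^(Q_out/(Q_in−Q_out)) = 60.5 × (1760/2755.4)^(1.8078) = 26.904 g.

26.9 g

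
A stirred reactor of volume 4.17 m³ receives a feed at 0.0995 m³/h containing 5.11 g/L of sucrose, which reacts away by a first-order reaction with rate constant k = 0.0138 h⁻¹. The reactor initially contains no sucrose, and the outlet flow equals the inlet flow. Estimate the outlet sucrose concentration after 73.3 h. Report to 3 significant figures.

Species balance: V dC/dt = Q C_in − Q C − k V C.
dC/dt = (Q/V) C_in − (Q/V + k) C; effective rate a = Q/V + k = 0.023861 + 0.0138 = 0.037661 h⁻¹.
C_ss = Q C_in/(Q + kV) = 3.2376 g/L; C(t) = C_ss + (C₀ − C_ss) e^(−a t).
C(73.3) = 3.2376 + (-3.2376)·e^(−0.037661·73.3) = 3.2376 + (-3.2376)·0.063257 = 3.0328 g/L.

3.03 g/L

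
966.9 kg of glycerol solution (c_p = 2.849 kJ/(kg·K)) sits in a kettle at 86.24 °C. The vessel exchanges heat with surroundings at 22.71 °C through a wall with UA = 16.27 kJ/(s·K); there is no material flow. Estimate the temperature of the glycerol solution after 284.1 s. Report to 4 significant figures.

34.57 °C

Lumped-capacitance energy balance: M c_p dT/dt = UA(T_amb − T).
dT/dt = (T_ss − T)/τ with T_ss = T_amb = 22.7100 °C, τ = M c_p/UA = 966.9·2.849/16.27 = 169.311 s.
Solution: T(t) = T_ss + (T₀ − T_ss) e^(−t/τ).
T(284.1) = 22.7100 + (63.5300)·0.186752 = 34.5744 °C.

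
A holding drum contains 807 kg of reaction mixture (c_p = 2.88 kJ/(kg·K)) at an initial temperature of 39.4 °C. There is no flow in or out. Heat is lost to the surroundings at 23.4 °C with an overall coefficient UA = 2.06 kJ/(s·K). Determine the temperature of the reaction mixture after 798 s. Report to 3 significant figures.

31.3 °C

M c_p dT/dt = −UA(T − T_amb).
dT/dt = (T_ss − T)/τ with T_ss = T_amb = 23.400 °C, τ = M c_p/UA = 807·2.88/2.06 = 1128.2 s.
Solution: T(t) = T_ss + (T₀ − T_ss) e^(−t/τ).
T(798) = 23.400 + (16.000)·0.49297 = 31.288 °C.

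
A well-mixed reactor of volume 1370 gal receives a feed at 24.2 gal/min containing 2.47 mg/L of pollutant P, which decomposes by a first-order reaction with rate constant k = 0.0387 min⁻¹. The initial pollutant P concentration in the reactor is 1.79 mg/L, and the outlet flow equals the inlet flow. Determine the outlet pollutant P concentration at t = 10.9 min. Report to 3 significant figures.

1.32 mg/L

V dC/dt = Q(C_in − C) − k V C.
dC/dt = (Q/V) C_in − (Q/V + k) C; effective rate a = Q/V + k = 0.017664 + 0.0387 = 0.056364 min⁻¹.
C_ss = Q C_in/(Q + kV) = 0.77408 mg/L; C(t) = C_ss + (C₀ − C_ss) e^(−a t).
C(10.9) = 0.77408 + (1.0159)·e^(−0.056364·10.9) = 0.77408 + (1.0159)·0.54098 = 1.3237 mg/L.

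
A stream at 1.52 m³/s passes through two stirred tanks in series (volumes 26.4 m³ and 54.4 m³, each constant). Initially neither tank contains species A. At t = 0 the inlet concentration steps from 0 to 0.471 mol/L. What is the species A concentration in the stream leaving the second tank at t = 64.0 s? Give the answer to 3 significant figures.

0.329 mol/L

Each tank obeys Vᵢ dCᵢ/dt = Q(Cᵢ₋₁ − Cᵢ), so τᵢ = Vᵢ/Q.
τ₁ = 26.4/1.52 = 17.368 s; τ₂ = 54.4/1.52 = 35.789 s.
Tank 1: C₁ = C_in(1 − e^(−t/τ₁)). Tank 2 (τ₁ ≠ τ₂): C₂ = C_in[1 − (τ₁ e^(−t/τ₁) − τ₂ e^(−t/τ₂))/(τ₁ − τ₂)].
At t = 64.0: e^(−t/τ₁) = 0.025101, e^(−t/τ₂) = 0.16726.
C₂ = 0.471·[1 − (17.368·0.025101 − 35.789·0.16726)/(-18.421)] = 0.471·0.69871 = 0.32909 mol/L.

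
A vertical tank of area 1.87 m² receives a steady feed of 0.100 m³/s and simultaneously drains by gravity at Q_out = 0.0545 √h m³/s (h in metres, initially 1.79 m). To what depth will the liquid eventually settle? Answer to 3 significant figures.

3.37 m

Accumulation of liquid (constant cross-section A): A dh/dt = Q_in − 0.0545 √h. At steady state dh/dt = 0:
Q_in = 0.0545 √h_ss ⇒ √h_ss = 0.100/0.0545 = 1.8349.
h_ss = 1.8349² = 3.3667 m. (Since h₀ = 1.79 m < h_ss, the level will rise toward this value.)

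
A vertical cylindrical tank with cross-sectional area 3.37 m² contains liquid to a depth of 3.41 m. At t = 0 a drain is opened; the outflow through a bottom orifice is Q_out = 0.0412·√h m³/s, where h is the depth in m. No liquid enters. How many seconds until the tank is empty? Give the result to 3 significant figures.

302 s

A dh/dt = −Q_out = −0.0412 √h.
∫ h^(−1/2) dh = −(0.0412/A) ∫ dt, giving 2√h = 2√h₀ − (0.0412/A) t.
Set h = 0: 2√h₀ = (0.0412/A) t_empty ⇒ t_empty = 2A√h₀/0.0412.
t_empty = 2·3.37·√3.41/0.0412 = 6.7400·1.8466/0.0412 = 302.09 s.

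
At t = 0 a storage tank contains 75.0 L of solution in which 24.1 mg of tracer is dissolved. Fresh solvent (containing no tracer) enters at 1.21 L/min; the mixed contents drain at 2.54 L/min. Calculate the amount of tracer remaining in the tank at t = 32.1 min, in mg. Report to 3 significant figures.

Let m(t) be the amount of tracer. Volume: V(t) = V₀ + (Q_in − Q_out) t = 75.0 − 1.3300 t; V(32.1) = 32.307 L.
No tracer enters, so dm/dt = −Q_out · (m/V).
Separate: dm/m = −Q_out dt/V(t) ⇒ ln(m/m₀) = −(Q_out/(Q_in−Q_out)) ln(V/V₀).
m = m₀ (V₀/V)^(Q_out/(Q_in−Q_out)) = 24.1 × (75.0/32.307)^(-1.9098) = 4.8249 mg.

4.82 mg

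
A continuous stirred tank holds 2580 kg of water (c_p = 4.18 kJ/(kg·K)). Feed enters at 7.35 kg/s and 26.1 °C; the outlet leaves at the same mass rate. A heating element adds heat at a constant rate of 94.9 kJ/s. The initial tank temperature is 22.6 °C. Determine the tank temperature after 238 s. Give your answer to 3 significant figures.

First-law balance (no shaft work): M c_p dT/dt = ṁ c_p (T_in − T) + 94.9.
Rearrange: dT/dt = (T_ss − T)/τ with τ = M/ṁ = 351.02 s and T_ss = T_in + Q̇/(ṁ c_p) = 29.189 °C.
Integrating: T(t) = T_ss + (T₀ − T_ss) e^(−t/τ).
T(238) = 29.189 + (-6.5889)·e^(−238/351.02) = 29.189 + (-6.5889)·0.50762 = 25.844 °C.

25.8 °C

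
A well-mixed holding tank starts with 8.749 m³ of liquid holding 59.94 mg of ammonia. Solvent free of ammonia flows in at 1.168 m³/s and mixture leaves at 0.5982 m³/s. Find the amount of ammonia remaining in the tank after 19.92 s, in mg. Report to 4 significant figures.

25.03 mg

Total volume: dV/dt = Q_in − Q_out = 0.569800 m³/s, so V(t) = 8.749 + 0.569800 t and V(19.92) = 20.0994 m³.
Species balance (pure solvent in): dm/dt = −Q_out · m/V(t).
Separate: dm/m = −Q_out dt/V(t) ⇒ ln(m/m₀) = −(Q_out/(Q_in−Q_out)) ln(V/V₀).
m = m₀ (V₀/V)^(Q_out/(Q_in−Q_out)) = 59.94 × (8.749/20.0994)^(1.04984) = 25.0315 mg.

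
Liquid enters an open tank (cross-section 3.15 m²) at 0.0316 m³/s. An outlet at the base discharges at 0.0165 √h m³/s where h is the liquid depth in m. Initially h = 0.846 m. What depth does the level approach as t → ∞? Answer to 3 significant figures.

A dh/dt = Q_in − 0.0165 √h. Steady state requires inflow = outflow:
Q_in = 0.0165 √h_ss ⇒ √h_ss = 0.0316/0.0165 = 1.9152.
h_ss = 1.9152² = 3.6678 m. (Since h₀ = 0.846 m < h_ss, the level will rise toward this value.)

3.67 m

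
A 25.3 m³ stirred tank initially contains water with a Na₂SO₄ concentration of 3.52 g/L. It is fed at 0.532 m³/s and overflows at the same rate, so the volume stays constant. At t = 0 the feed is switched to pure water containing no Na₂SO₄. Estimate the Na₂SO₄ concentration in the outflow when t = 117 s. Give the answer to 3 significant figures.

0.301 g/L

Species balance on the tank: V dC/dt = Q(C_in − C).
Rewrite as dC/dt + C/τ = C_in/τ, τ = V/Q = 47.556 s.
This is linear first-order; C(t) = C_in + (C₀ − C_in) e^(−t/τ).
C(117) = 0 + (3.52 − 0)·e^(−117/47.556) = 0 + (3.5200)·0.085415 = 0.30066 g/L.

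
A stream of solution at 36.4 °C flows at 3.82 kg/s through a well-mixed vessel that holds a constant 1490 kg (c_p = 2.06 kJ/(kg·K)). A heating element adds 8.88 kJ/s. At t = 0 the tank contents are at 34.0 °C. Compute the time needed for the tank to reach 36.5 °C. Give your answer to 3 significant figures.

481 s

Heat balance on the well-mixed liquid: M c_p dT/dt = ṁ c_p (T_in − T) + 8.88.
τ = M/ṁ = 390.05 s; T_ss = T_in + Q̇/(ṁ c_p) = 37.528 °C.
T(t) = T_ss + (T₀ − T_ss) e^(−t/τ). Set T = 36.5:
e^(−t/τ) = (36.5 − 37.528)/(34.0 − 37.528) = 0.29147
t = −390.05 · ln(0.29147) = 480.86 s.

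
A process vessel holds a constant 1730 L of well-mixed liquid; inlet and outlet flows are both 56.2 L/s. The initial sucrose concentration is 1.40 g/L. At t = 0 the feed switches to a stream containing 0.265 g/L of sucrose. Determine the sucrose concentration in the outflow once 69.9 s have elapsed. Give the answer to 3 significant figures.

Mass balance on the solute (V constant): V dC/dt = Q(C_in − C).
Rewrite as dC/dt + C/τ = C_in/τ, τ = V/Q = 30.783 s.
Solution: C(t) = C_in + (C₀ − C_in) e^(−t/τ).
C(69.9) = 0.265 + (1.40 − 0.265)·e^(−69.9/30.783) = 0.265 + (1.1350)·0.10324 = 0.38217 g/L.

0.382 g/L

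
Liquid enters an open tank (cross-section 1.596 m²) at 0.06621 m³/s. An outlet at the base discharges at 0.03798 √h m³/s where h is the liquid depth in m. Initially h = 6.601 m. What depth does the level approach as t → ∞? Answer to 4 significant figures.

3.039 m

Level balance: A dh/dt = 0.06621 − 0.03798 √h. Setting dh/dt = 0:
Q_in = 0.03798 √h_ss ⇒ √h_ss = 0.06621/0.03798 = 1.74329.
h_ss = 1.74329² = 3.03905 m. (Since h₀ = 6.601 m > h_ss, the level will fall toward this value.)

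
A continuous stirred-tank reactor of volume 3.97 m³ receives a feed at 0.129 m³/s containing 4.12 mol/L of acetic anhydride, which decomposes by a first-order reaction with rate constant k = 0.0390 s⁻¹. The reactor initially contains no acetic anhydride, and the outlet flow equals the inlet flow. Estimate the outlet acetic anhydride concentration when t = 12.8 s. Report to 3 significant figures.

Accumulation = in − out − consumed: V dC/dt = Q C_in − Q C − k V C.
This is linear with rate a = Q/V + k = 0.071494 s⁻¹.
C_ss = Q C_in/(Q + kV) = 1.8725 mol/L; C(t) = C_ss + (C₀ − C_ss) e^(−a t).
C(12.8) = 1.8725 + (-1.8725)·e^(−0.071494·12.8) = 1.8725 + (-1.8725)·0.40047 = 1.1226 mol/L.

1.12 mol/L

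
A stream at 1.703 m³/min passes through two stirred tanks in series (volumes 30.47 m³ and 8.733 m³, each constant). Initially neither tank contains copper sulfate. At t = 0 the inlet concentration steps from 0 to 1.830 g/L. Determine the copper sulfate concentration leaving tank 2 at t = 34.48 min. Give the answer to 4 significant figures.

Species balance on tank i: dCᵢ/dt = (Cᵢ₋₁ − Cᵢ)/τᵢ with τᵢ = Vᵢ/Q.
τ₁ = 30.47/1.703 = 17.8920 min; τ₂ = 8.733/1.703 = 5.12801 min.
Tank 1: C₁ = C_in(1 − e^(−t/τ₁)). Tank 2 (τ₁ ≠ τ₂): C₂ = C_in[1 − (τ₁ e^(−t/τ₁) − τ₂ e^(−t/τ₂))/(τ₁ − τ₂)].
At t = 34.48: e^(−t/τ₁) = 0.145566, e^(−t/τ₂) = 0.00120189.
C₂ = 1.830·[1 − (17.8920·0.145566 − 5.12801·0.00120189)/(12.7639)] = 1.830·0.796434 = 1.45747 g/L.

1.457 g/L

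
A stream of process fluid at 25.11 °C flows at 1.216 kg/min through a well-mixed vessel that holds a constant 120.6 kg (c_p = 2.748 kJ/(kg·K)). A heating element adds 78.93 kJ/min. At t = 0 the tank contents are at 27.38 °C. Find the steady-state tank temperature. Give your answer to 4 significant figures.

M c_p dT/dt = ṁ c_p (T_in − T) + Q̇.
At steady state dT/dt = 0 ⇒ T_ss = T_in + Q̇/(ṁ c_p) = 25.11 + 78.93/(1.216·2.748) = 48.7306 °C.

48.73 °C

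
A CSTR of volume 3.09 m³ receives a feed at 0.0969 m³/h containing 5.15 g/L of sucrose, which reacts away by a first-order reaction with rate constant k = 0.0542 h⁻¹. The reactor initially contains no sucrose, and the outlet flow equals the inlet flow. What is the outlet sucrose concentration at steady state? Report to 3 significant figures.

1.89 g/L

Species balance: V dC/dt = Q C_in − Q C − k V C.
At steady state: 0 = Q C_in − (Q + kV) C_ss, so C_ss = Q C_in/(Q + kV).
C_ss = 0.0969·5.15/(0.0969 + 0.0542·3.09) = 0.49904/0.26438 = 1.8876 g/L.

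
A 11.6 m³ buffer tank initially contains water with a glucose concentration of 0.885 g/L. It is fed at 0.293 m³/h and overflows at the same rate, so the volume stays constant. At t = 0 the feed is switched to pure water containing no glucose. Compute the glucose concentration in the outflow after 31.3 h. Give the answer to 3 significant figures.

Mass balance on the solute (V constant): V dC/dt = Q(C_in − C).
Time constant τ = V/Q = 11.6/0.293 = 39.590 h.
C approaches C_in exponentially: C(t) = C_in + (C₀ − C_in) e^(−t/τ).
C(31.3) = 0 + (0.885 − 0)·e^(−31.3/39.590) = 0 + (0.88500)·0.45357 = 0.40141 g/L.

0.401 g/L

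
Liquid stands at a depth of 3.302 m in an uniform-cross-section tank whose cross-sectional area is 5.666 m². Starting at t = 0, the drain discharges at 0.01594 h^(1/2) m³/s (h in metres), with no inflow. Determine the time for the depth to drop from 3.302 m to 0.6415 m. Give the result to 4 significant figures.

With no inflow, A dh/dt = −0.01594 √h.
This is separable: 2 d(√h)/dt = −0.01594/A, so √h = √h₀ − (0.01594/(2A)) t.
t = 2A(√h₀ − √h)/0.01594 = 2·5.666·(√3.302 − √0.6415)/0.01594
  = 11.3320 × (1.81714 − 0.800937) / 0.01594 = 722.435 s.

722.4 s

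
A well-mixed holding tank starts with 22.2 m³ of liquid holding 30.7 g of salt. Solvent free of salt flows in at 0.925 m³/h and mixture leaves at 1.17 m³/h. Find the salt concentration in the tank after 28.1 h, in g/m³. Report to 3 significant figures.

Total volume: dV/dt = Q_in − Q_out = -0.24500 m³/h, so V(t) = 22.2 − 0.24500 t and V(28.1) = 15.316 m³.
No salt enters, so dm/dt = −Q_out · (m/V).
dm/m = −Q_out dt/(V₀ − 0.24500 t); integrating gives ln(m/m₀) = −(Q_out/(Q_in−Q_out)) ln(V/V₀).
m = m₀ (V₀/V)^(Q_out/(Q_in−Q_out)) = 30.7 × (22.2/15.316)^(-4.7755) = 5.2146 g.
C = m/V = 5.2146/15.316 = 0.34048 g/m³.

0.340 g/m³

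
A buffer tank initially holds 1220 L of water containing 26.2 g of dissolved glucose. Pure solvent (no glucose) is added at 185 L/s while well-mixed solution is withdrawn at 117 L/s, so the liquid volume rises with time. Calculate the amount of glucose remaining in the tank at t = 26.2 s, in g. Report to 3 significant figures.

Total volume: dV/dt = Q_in − Q_out = 68.000 L/s, so V(t) = 1220 + 68.000 t and V(26.2) = 3001.6 L.
Species balance (pure solvent in): dm/dt = −Q_out · m/V(t).
dm/m = −Q_out dt/(V₀ + 68.000 t); integrating gives ln(m/m₀) = −(Q_out/(Q_in−Q_out)) ln(V/V₀).
m = m₀ (V₀/V)^(Q_out/(Q_in−Q_out)) = 26.2 × (1220/3001.6)^(1.7206) = 5.5663 g.

5.57 g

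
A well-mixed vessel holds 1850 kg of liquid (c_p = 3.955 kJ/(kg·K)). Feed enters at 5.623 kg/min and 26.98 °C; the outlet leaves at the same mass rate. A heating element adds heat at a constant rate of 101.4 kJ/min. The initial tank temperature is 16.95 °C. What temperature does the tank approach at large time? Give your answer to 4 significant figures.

Heat balance on the well-mixed liquid: M c_p dT/dt = ṁ c_p (T_in − T) + 101.4.
At steady state dT/dt = 0 ⇒ T_ss = T_in + Q̇/(ṁ c_p) = 26.98 + 101.4/(5.623·3.955) = 31.5396 °C.

31.54 °C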